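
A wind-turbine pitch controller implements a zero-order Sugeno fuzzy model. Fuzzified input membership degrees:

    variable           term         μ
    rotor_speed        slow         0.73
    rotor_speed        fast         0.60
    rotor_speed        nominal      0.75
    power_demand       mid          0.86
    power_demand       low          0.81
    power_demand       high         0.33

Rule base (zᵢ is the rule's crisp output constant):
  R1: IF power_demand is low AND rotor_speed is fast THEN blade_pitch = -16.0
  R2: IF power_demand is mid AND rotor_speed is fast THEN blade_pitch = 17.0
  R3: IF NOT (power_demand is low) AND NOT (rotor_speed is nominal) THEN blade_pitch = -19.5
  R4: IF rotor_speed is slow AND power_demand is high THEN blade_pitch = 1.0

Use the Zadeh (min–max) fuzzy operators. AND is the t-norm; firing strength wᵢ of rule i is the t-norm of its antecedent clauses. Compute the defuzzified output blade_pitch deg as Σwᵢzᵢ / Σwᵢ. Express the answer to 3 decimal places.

R1 (z=-16.0): low=0.81, fast=0.60; AND[min(a, b)] → w = 0.60
R2 (z=17.0): mid=0.86, fast=0.60; AND[min(a, b)] → w = 0.60
R3 (z=-19.5): ¬low=1−0.81=0.19, ¬nominal=1−0.75=0.25; AND[min(a, b)] → w = 0.19
R4 (z=1.0): slow=0.73, high=0.33; AND[min(a, b)] → w = 0.33
Weighted average = (0.60·-16.0 + 0.60·17.0 + 0.19·-19.5 + 0.33·1.0) / (0.60 + 0.60 + 0.19 + 0.33)
  = -2.7750 / 1.7200 = -1.613

-1.613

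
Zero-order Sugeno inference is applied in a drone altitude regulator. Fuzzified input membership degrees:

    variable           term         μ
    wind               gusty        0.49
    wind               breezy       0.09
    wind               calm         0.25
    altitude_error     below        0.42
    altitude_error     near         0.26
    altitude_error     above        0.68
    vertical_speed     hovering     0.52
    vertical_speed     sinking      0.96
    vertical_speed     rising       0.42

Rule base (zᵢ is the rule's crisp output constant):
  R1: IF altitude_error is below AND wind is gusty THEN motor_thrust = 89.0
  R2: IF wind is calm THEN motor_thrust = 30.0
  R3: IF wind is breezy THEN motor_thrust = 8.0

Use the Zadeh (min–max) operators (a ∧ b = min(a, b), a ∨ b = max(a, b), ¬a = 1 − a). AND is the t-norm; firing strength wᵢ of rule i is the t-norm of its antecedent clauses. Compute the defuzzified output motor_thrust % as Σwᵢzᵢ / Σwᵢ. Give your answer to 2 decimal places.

60.00

R1 (z=89.0): below=0.42, gusty=0.49; AND[min(a, b)] → w = 0.42
R2 (z=30.0): calm=0.25 → w = 0.25
R3 (z=8.0): breezy=0.09 → w = 0.09
Weighted average = (0.42·89.0 + 0.25·30.0 + 0.09·8.0) / (0.42 + 0.25 + 0.09)
  = 45.6000 / 0.7600 = 60.00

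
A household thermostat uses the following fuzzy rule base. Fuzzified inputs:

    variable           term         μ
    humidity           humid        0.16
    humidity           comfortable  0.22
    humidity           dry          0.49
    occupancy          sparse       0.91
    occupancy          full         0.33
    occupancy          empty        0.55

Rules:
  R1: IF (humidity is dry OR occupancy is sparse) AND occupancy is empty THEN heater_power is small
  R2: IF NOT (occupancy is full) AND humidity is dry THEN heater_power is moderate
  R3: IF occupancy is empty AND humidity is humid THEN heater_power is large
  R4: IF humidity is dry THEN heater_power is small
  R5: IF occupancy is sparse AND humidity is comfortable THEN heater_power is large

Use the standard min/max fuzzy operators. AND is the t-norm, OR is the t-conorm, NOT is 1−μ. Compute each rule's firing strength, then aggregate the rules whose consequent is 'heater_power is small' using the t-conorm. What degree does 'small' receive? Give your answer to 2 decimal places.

0.55

R1: (dry=0.49 OR sparse=0.91) = 0.91; AND[min(a, b)] with empty=0.55 → w = 0.55
R2: ¬full=1−0.33=0.67, dry=0.49; AND[min(a, b)] → w = 0.49
R3: empty=0.55, humid=0.16; AND[min(a, b)] → w = 0.16
R4: dry=0.49 → w = 0.49
R5: sparse=0.91, comfortable=0.22; AND[min(a, b)] → w = 0.22
Rules with consequent 'small': {R1, R4} → strengths 0.55, 0.49
Aggregate via t-conorm [max(a, b)]: 0.55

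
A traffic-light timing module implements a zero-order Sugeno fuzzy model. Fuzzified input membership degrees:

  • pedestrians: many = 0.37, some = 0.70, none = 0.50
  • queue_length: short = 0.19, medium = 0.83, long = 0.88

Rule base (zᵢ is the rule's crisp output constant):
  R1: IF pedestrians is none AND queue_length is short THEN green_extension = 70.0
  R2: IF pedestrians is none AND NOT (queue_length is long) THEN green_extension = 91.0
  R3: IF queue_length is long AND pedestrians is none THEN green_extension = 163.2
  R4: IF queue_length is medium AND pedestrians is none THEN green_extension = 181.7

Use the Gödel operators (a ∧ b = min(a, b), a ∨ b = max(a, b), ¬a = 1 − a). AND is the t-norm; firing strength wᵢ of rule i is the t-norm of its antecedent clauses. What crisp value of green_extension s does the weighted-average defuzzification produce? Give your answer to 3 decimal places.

150.130

R1 (z=70.0): none=0.50, short=0.19; AND[min(a, b)] → w = 0.19
R2 (z=91.0): none=0.50, ¬long=1−0.88=0.12; AND[min(a, b)] → w = 0.12
R3 (z=163.2): long=0.88, none=0.50; AND[min(a, b)] → w = 0.50
R4 (z=181.7): medium=0.83, none=0.50; AND[min(a, b)] → w = 0.50
Weighted average = (0.19·70.0 + 0.12·91.0 + 0.50·163.2 + 0.50·181.7) / (0.19 + 0.12 + 0.50 + 0.50)
  = 196.6700 / 1.3100 = 150.130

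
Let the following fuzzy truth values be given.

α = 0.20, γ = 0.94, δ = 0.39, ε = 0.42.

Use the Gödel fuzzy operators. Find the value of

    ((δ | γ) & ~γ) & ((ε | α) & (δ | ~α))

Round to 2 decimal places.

δ | γ = max(a, b) on (0.39, 0.94) = 0.94
~γ = 1 − 0.94 = 0.06
(δ | γ) & ~γ = min(a, b) on (0.94, 0.06) = 0.06
ε | α = max(a, b) on (0.42, 0.20) = 0.42
~α = 1 − 0.20 = 0.80
δ | ~α = max(a, b) on (0.39, 0.80) = 0.80
(ε | α) & (δ | ~α) = min(a, b) on (0.42, 0.80) = 0.42
((δ | γ) & ~γ) & ((ε | α) & (δ | ~α)) = min(a, b) on (0.06, 0.42) = 0.06

0.06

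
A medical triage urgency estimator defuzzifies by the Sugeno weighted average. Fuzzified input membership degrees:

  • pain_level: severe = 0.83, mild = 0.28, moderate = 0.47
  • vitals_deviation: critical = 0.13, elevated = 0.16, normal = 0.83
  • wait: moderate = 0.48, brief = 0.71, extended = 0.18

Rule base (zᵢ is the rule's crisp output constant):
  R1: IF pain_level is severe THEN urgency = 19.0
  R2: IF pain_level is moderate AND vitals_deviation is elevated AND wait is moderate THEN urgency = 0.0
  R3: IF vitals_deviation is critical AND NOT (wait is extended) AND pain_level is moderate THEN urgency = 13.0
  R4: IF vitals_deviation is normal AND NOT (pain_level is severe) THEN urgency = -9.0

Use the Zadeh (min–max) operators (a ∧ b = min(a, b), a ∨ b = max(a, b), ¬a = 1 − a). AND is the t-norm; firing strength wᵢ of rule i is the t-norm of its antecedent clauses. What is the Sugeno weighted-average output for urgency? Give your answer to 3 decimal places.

R1 (z=19.0): severe=0.83 → w = 0.83
R2 (z=0.0): moderate=0.47, elevated=0.16, moderate=0.48; AND[min(a, b)] → w = 0.16
R3 (z=13.0): critical=0.13, ¬extended=1−0.18=0.82, moderate=0.47; AND[min(a, b)] → w = 0.13
R4 (z=-9.0): normal=0.83, ¬severe=1−0.83=0.17; AND[min(a, b)] → w = 0.17
Weighted average = (0.83·19.0 + 0.16·0.0 + 0.13·13.0 + 0.17·-9.0) / (0.83 + 0.16 + 0.13 + 0.17)
  = 15.9300 / 1.2900 = 12.349

12.349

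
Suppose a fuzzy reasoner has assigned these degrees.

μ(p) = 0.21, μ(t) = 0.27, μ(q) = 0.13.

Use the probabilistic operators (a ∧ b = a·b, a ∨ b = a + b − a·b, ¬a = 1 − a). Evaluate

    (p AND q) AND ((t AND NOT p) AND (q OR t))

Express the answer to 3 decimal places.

0.002

p AND q = a·b on (0.2100, 0.1300) = 0.0273
NOT p = 1 − 0.2100 = 0.7900
t AND NOT p = a·b on (0.2700, 0.7900) = 0.2133
q OR t = a + b − a·b on (0.1300, 0.2700) = 0.3649
(t AND NOT p) AND (q OR t) = a·b on (0.2133, 0.3649) = 0.0778
(p AND q) AND ((t AND NOT p) AND (q OR t)) = a·b on (0.0273, 0.0778) = 0.0021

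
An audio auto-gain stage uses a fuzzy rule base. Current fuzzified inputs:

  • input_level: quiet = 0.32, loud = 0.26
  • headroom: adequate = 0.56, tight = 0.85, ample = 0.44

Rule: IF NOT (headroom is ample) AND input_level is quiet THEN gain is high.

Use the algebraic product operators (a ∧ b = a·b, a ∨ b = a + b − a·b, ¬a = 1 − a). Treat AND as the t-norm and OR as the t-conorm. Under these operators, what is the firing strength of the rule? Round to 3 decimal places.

0.179

firing strength: ¬ample=1−0.44=0.56, quiet=0.32; AND[a·b] → w = 0.1792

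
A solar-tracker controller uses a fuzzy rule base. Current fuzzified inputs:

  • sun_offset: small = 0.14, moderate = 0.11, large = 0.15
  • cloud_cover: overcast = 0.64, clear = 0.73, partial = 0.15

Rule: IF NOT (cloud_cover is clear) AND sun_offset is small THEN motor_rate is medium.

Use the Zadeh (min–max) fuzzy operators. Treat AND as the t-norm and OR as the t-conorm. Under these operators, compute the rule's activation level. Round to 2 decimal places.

firing strength: ¬clear=1−0.73=0.27, small=0.14; AND[min(a, b)] → w = 0.14

0.14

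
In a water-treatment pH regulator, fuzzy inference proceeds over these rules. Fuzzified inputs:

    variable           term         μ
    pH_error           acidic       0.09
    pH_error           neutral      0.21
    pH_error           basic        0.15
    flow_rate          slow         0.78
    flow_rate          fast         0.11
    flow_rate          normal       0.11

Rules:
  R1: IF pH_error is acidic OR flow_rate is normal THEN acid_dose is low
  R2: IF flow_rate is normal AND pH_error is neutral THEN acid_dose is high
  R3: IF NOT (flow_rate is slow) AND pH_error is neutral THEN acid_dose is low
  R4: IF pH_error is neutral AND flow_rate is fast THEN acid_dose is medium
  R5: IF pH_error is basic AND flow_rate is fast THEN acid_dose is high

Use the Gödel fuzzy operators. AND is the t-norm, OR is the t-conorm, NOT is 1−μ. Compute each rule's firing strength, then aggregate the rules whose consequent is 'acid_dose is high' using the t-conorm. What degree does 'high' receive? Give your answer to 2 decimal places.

R1: acidic=0.09, normal=0.11; OR[max(a, b)] → w = 0.11
R2: normal=0.11, neutral=0.21; AND[min(a, b)] → w = 0.11
R3: ¬slow=1−0.78=0.22, neutral=0.21; AND[min(a, b)] → w = 0.21
R4: neutral=0.21, fast=0.11; AND[min(a, b)] → w = 0.11
R5: basic=0.15, fast=0.11; AND[min(a, b)] → w = 0.11
Rules with consequent 'high': {R2, R5} → strengths 0.11, 0.11
Aggregate via t-conorm [max(a, b)]: 0.11

0.11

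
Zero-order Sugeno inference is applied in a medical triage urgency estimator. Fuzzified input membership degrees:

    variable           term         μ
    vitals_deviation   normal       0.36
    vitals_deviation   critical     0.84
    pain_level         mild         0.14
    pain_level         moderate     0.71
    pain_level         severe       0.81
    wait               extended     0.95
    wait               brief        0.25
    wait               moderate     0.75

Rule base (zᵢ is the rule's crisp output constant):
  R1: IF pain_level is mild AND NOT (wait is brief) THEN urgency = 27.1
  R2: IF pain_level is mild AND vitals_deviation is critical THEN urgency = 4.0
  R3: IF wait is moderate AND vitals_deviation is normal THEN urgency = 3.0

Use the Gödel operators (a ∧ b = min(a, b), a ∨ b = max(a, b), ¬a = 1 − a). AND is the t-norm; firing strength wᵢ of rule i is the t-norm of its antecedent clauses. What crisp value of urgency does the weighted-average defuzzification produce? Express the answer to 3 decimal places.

R1 (z=27.1): mild=0.14, ¬brief=1−0.25=0.75; AND[min(a, b)] → w = 0.14
R2 (z=4.0): mild=0.14, critical=0.84; AND[min(a, b)] → w = 0.14
R3 (z=3.0): moderate=0.75, normal=0.36; AND[min(a, b)] → w = 0.36
Weighted average = (0.14·27.1 + 0.14·4.0 + 0.36·3.0) / (0.14 + 0.14 + 0.36)
  = 5.4340 / 0.6400 = 8.491

8.491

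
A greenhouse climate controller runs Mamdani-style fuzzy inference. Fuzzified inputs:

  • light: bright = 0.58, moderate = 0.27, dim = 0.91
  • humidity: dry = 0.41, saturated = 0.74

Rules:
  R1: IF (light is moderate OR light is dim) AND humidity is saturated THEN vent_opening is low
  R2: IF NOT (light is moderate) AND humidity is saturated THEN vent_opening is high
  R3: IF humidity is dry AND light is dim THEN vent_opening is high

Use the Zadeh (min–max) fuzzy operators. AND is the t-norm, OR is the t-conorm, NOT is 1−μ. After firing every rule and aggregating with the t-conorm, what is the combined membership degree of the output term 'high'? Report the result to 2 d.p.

0.73

R1: (moderate=0.27 OR dim=0.91) = 0.91; AND[min(a, b)] with saturated=0.74 → w = 0.74
R2: ¬moderate=1−0.27=0.73, saturated=0.74; AND[min(a, b)] → w = 0.73
R3: dry=0.41, dim=0.91; AND[min(a, b)] → w = 0.41
Rules with consequent 'high': {R2, R3} → strengths 0.73, 0.41
Aggregate via t-conorm [max(a, b)]: 0.73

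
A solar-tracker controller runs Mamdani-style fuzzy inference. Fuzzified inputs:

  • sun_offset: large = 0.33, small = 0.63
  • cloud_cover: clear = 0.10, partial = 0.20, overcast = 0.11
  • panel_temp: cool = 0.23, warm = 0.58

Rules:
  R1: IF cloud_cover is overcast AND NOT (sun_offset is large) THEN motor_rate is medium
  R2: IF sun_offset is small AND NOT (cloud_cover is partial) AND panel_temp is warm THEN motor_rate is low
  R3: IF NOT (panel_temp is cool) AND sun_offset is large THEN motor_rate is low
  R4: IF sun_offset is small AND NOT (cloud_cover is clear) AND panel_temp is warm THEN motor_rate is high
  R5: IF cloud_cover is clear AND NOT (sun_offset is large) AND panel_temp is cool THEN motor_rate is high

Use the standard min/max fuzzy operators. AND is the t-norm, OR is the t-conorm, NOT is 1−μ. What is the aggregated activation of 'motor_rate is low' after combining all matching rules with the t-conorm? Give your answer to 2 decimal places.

R1: overcast=0.11, ¬large=1−0.33=0.67; AND[min(a, b)] → w = 0.11
R2: small=0.63, ¬partial=1−0.20=0.80, warm=0.58; AND[min(a, b)] → w = 0.58
R3: ¬cool=1−0.23=0.77, large=0.33; AND[min(a, b)] → w = 0.33
R4: small=0.63, ¬clear=1−0.10=0.90, warm=0.58; AND[min(a, b)] → w = 0.58
R5: clear=0.10, ¬large=1−0.33=0.67, cool=0.23; AND[min(a, b)] → w = 0.10
Rules with consequent 'low': {R2, R3} → strengths 0.58, 0.33
Aggregate via t-conorm [max(a, b)]: 0.58

0.58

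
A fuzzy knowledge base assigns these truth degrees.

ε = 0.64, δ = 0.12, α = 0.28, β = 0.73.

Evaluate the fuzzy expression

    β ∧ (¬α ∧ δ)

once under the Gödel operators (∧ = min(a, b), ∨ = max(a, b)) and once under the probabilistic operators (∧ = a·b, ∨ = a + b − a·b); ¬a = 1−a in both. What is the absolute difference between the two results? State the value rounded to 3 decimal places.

Under Gödel:
  ¬α = 1 − 0.28 = 0.72
  ¬α ∧ δ = min(a, b) on (0.72, 0.12) = 0.12
  β ∧ (¬α ∧ δ) = min(a, b) on (0.73, 0.12) = 0.12
  → value = 0.1200
Under probabilistic:
  ¬α = 1 − 0.2800 = 0.7200
  ¬α ∧ δ = a·b on (0.7200, 0.1200) = 0.0864
  β ∧ (¬α ∧ δ) = a·b on (0.7300, 0.0864) = 0.0631
  → value = 0.0631
|0.1200 − 0.0631| = 0.057

0.057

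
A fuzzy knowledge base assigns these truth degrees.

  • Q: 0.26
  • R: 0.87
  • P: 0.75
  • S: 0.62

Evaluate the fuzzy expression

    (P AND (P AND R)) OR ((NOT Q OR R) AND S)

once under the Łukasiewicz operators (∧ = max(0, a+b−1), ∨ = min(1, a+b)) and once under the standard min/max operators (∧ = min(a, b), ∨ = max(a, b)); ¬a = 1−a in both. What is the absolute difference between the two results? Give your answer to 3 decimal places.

0.240

Under Łukasiewicz:
  P AND R = max(0, a+b−1) on (0.75, 0.87) = 0.62
  P AND (P AND R) = max(0, a+b−1) on (0.75, 0.62) = 0.37
  NOT Q = 1 − 0.26 = 0.74
  NOT Q OR R = min(1, a+b) on (0.74, 0.87) = 1.00
  (NOT Q OR R) AND S = max(0, a+b−1) on (1.00, 0.62) = 0.62
  (P AND (P AND R)) OR ((NOT Q OR R) AND S) = min(1, a+b) on (0.37, 0.62) = 0.99
  → value = 0.9900
Under standard min/max:
  P AND R = min(a, b) on (0.75, 0.87) = 0.75
  P AND (P AND R) = min(a, b) on (0.75, 0.75) = 0.75
  NOT Q = 1 − 0.26 = 0.74
  NOT Q OR R = max(a, b) on (0.74, 0.87) = 0.87
  (NOT Q OR R) AND S = min(a, b) on (0.87, 0.62) = 0.62
  (P AND (P AND R)) OR ((NOT Q OR R) AND S) = max(a, b) on (0.75, 0.62) = 0.75
  → value = 0.7500
|0.9900 − 0.7500| = 0.240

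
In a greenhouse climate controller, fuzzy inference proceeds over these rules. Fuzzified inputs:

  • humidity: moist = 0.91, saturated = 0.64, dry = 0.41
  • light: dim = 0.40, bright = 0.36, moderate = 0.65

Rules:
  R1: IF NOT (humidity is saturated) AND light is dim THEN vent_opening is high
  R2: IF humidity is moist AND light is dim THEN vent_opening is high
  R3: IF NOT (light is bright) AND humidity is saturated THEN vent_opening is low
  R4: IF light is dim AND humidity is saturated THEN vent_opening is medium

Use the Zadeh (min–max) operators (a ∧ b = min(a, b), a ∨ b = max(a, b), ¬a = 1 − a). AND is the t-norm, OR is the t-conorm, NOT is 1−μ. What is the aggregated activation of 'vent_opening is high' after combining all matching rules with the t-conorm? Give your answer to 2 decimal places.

0.40

R1: ¬saturated=1−0.64=0.36, dim=0.40; AND[min(a, b)] → w = 0.36
R2: moist=0.91, dim=0.40; AND[min(a, b)] → w = 0.40
R3: ¬bright=1−0.36=0.64, saturated=0.64; AND[min(a, b)] → w = 0.64
R4: dim=0.40, saturated=0.64; AND[min(a, b)] → w = 0.40
Rules with consequent 'high': {R1, R2} → strengths 0.36, 0.40
Aggregate via t-conorm [max(a, b)]: 0.40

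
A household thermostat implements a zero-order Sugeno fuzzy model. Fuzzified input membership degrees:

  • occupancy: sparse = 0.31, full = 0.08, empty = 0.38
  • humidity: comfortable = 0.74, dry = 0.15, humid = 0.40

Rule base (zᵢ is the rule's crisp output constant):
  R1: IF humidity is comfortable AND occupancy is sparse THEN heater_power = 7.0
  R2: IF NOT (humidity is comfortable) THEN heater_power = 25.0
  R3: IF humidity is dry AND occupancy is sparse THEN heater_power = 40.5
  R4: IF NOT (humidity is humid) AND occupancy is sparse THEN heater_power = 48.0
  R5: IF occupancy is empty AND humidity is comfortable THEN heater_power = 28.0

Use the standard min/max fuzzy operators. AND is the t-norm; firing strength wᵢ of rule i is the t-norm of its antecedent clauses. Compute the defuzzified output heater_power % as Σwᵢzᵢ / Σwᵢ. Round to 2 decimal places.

28.56

R1 (z=7.0): comfortable=0.74, sparse=0.31; AND[min(a, b)] → w = 0.31
R2 (z=25.0): ¬comfortable=1−0.74=0.26 → w = 0.26
R3 (z=40.5): dry=0.15, sparse=0.31; AND[min(a, b)] → w = 0.15
R4 (z=48.0): ¬humid=1−0.40=0.60, sparse=0.31; AND[min(a, b)] → w = 0.31
R5 (z=28.0): empty=0.38, comfortable=0.74; AND[min(a, b)] → w = 0.38
Weighted average = (0.31·7.0 + 0.26·25.0 + 0.15·40.5 + 0.31·48.0 + 0.38·28.0) / (0.31 + 0.26 + 0.15 + 0.31 + 0.38)
  = 40.2650 / 1.4100 = 28.56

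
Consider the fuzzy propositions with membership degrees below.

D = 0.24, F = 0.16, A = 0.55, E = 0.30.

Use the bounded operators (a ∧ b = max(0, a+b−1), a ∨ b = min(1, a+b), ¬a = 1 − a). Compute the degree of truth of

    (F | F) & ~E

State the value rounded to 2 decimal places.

F | F = min(1, a+b) on (0.16, 0.16) = 0.32
~E = 1 − 0.30 = 0.70
(F | F) & ~E = max(0, a+b−1) on (0.32, 0.70) = 0.02

0.02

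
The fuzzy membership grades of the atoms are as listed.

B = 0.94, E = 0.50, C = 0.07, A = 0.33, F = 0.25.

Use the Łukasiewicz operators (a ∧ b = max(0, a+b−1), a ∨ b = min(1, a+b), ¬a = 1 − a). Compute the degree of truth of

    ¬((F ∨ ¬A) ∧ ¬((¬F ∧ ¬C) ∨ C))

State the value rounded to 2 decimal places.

0.83

¬A = 1 − 0.33 = 0.67
F ∨ ¬A = min(1, a+b) on (0.25, 0.67) = 0.92
¬F = 1 − 0.25 = 0.75
¬C = 1 − 0.07 = 0.93
¬F ∧ ¬C = max(0, a+b−1) on (0.75, 0.93) = 0.68
(¬F ∧ ¬C) ∨ C = min(1, a+b) on (0.68, 0.07) = 0.75
¬((¬F ∧ ¬C) ∨ C) = 1 − 0.75 = 0.25
(F ∨ ¬A) ∧ ¬((¬F ∧ ¬C) ∨ C) = max(0, a+b−1) on (0.92, 0.25) = 0.17
¬((F ∨ ¬A) ∧ ¬((¬F ∧ ¬C) ∨ C)) = 1 − 0.17 = 0.83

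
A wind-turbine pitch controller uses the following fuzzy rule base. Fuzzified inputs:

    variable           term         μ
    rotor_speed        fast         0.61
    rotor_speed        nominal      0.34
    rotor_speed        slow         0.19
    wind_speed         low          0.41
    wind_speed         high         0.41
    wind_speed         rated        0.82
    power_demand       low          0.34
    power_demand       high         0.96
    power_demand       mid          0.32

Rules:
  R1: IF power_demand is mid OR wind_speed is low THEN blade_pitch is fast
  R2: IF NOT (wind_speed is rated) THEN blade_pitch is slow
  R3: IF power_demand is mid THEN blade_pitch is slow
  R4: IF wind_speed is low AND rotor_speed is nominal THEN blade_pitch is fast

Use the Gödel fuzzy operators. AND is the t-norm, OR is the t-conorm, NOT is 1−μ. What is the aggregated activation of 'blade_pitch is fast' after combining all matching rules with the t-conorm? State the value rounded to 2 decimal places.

R1: mid=0.32, low=0.41; OR[max(a, b)] → w = 0.41
R2: ¬rated=1−0.82=0.18 → w = 0.18
R3: mid=0.32 → w = 0.32
R4: low=0.41, nominal=0.34; AND[min(a, b)] → w = 0.34
Rules with consequent 'fast': {R1, R4} → strengths 0.41, 0.34
Aggregate via t-conorm [max(a, b)]: 0.41

0.41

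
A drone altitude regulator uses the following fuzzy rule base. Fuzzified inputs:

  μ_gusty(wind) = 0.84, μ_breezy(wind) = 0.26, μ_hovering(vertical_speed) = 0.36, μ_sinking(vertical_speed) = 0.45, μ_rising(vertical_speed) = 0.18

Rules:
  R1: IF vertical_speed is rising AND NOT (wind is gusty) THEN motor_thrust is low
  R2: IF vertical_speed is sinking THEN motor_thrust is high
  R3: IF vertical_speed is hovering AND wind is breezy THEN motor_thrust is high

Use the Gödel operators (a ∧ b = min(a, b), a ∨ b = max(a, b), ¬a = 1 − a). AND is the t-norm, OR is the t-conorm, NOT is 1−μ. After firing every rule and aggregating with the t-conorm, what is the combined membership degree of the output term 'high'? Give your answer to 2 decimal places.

0.45

R1: rising=0.18, ¬gusty=1−0.84=0.16; AND[min(a, b)] → w = 0.16
R2: sinking=0.45 → w = 0.45
R3: hovering=0.36, breezy=0.26; AND[min(a, b)] → w = 0.26
Rules with consequent 'high': {R2, R3} → strengths 0.45, 0.26
Aggregate via t-conorm [max(a, b)]: 0.45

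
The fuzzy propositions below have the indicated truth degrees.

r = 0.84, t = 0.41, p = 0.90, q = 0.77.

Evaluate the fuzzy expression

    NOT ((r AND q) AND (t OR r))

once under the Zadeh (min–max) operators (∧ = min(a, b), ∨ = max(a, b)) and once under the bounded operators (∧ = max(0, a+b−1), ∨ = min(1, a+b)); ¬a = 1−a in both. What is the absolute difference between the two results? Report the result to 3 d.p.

Under Zadeh (min–max):
  r AND q = min(a, b) on (0.84, 0.77) = 0.77
  t OR r = max(a, b) on (0.41, 0.84) = 0.84
  (r AND q) AND (t OR r) = min(a, b) on (0.77, 0.84) = 0.77
  NOT ((r AND q) AND (t OR r)) = 1 − 0.77 = 0.23
  → value = 0.2300
Under bounded:
  r AND q = max(0, a+b−1) on (0.84, 0.77) = 0.61
  t OR r = min(1, a+b) on (0.41, 0.84) = 1.00
  (r AND q) AND (t OR r) = max(0, a+b−1) on (0.61, 1.00) = 0.61
  NOT ((r AND q) AND (t OR r)) = 1 − 0.61 = 0.39
  → value = 0.3900
|0.2300 − 0.3900| = 0.160

0.160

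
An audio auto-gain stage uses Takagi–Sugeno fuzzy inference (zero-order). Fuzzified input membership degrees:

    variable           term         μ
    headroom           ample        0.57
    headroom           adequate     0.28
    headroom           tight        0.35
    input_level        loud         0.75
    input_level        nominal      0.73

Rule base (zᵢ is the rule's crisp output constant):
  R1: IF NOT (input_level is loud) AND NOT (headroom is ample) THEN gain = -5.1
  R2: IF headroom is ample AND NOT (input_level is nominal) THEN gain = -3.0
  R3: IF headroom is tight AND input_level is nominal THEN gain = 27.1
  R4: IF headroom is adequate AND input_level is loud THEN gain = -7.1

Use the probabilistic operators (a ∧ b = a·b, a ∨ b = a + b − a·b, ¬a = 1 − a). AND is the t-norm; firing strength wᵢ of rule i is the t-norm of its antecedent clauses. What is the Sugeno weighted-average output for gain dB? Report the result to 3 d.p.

R1 (z=-5.1): ¬loud=1−0.75=0.25, ¬ample=1−0.57=0.43; AND[a·b] → w = 0.1075
R2 (z=-3.0): ample=0.57, ¬nominal=1−0.73=0.27; AND[a·b] → w = 0.1539
R3 (z=27.1): tight=0.35, nominal=0.73; AND[a·b] → w = 0.2555
R4 (z=-7.1): adequate=0.28, loud=0.75; AND[a·b] → w = 0.2100
Weighted average = (0.1075·-5.1 + 0.1539·-3.0 + 0.2555·27.1 + 0.2100·-7.1) / (0.1075 + 0.1539 + 0.2555 + 0.2100)
  = 4.4231 / 0.7269 = 6.085

6.085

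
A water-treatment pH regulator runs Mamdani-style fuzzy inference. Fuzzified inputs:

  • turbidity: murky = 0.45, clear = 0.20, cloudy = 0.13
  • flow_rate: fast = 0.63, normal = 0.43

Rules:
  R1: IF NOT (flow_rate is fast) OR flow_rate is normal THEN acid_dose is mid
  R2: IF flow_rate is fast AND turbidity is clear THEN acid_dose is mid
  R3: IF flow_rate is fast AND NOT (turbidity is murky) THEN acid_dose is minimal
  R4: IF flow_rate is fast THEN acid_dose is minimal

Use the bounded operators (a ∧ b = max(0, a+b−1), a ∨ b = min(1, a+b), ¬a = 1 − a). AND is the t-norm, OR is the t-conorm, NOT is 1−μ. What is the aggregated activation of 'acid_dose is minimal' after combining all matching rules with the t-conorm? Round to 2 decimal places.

R1: ¬fast=1−0.63=0.37, normal=0.43; OR[min(1, a+b)] → w = 0.80
R2: fast=0.63, clear=0.20; AND[max(0, a+b−1)] → w = 0.00
R3: fast=0.63, ¬murky=1−0.45=0.55; AND[max(0, a+b−1)] → w = 0.18
R4: fast=0.63 → w = 0.63
Rules with consequent 'minimal': {R3, R4} → strengths 0.18, 0.63
Aggregate via t-conorm [min(1, a+b)]: 0.81

0.81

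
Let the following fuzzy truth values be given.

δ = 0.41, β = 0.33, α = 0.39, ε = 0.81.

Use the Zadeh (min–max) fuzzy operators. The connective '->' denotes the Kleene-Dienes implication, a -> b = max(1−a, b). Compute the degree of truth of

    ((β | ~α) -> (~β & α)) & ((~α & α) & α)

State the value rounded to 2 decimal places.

0.39

~α = 1 − 0.39 = 0.61
β | ~α = max(a, b) on (0.33, 0.61) = 0.61
~β = 1 − 0.33 = 0.67
~β & α = min(a, b) on (0.67, 0.39) = 0.39
(β | ~α) -> (~β & α)  [Kleene-Dienes: max(1−a, b)] with a=0.61, b=0.39 → 0.39
~α = 1 − 0.39 = 0.61
~α & α = min(a, b) on (0.61, 0.39) = 0.39
(~α & α) & α = min(a, b) on (0.39, 0.39) = 0.39
((β | ~α) -> (~β & α)) & ((~α & α) & α) = min(a, b) on (0.39, 0.39) = 0.39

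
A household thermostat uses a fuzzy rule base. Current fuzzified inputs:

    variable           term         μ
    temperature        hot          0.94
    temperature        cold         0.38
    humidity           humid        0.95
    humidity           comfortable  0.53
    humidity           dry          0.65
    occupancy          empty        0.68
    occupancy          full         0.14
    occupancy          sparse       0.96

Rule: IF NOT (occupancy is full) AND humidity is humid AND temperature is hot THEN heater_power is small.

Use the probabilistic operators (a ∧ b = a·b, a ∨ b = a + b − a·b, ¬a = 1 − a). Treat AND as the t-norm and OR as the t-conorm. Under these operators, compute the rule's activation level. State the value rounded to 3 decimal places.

0.768

firing strength: ¬full=1−0.14=0.86, humid=0.95, hot=0.94; AND[a·b] → w = 0.7680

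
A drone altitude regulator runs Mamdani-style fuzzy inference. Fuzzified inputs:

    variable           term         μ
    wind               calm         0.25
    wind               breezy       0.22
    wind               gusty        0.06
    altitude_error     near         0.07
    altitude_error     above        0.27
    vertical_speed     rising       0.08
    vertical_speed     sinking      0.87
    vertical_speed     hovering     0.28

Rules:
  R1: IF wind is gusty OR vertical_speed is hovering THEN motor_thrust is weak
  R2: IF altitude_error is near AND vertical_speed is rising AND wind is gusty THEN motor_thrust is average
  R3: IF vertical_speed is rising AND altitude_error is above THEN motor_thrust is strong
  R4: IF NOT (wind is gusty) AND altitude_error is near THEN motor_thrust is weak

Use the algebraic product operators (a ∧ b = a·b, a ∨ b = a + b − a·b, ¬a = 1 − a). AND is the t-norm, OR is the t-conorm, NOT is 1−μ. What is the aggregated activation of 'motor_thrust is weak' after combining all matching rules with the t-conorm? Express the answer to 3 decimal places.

R1: gusty=0.06, hovering=0.28; OR[a + b − a·b] → w = 0.3232
R2: near=0.07, rising=0.08, gusty=0.06; AND[a·b] → w = 0.0003
R3: rising=0.08, above=0.27; AND[a·b] → w = 0.0216
R4: ¬gusty=1−0.06=0.94, near=0.07; AND[a·b] → w = 0.0658
Rules with consequent 'weak': {R1, R4} → strengths 0.3232, 0.0658
Aggregate via t-conorm [a + b − a·b]: 0.3677

0.368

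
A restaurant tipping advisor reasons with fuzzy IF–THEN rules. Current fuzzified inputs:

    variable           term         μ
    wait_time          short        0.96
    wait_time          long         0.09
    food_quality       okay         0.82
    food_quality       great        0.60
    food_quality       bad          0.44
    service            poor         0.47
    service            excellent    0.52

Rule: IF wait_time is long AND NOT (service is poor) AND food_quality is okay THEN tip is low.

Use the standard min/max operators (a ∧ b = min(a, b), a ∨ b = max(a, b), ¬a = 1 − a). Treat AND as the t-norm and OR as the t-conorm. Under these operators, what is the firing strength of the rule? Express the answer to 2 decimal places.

firing strength: long=0.09, ¬poor=1−0.47=0.53, okay=0.82; AND[min(a, b)] → w = 0.09

0.09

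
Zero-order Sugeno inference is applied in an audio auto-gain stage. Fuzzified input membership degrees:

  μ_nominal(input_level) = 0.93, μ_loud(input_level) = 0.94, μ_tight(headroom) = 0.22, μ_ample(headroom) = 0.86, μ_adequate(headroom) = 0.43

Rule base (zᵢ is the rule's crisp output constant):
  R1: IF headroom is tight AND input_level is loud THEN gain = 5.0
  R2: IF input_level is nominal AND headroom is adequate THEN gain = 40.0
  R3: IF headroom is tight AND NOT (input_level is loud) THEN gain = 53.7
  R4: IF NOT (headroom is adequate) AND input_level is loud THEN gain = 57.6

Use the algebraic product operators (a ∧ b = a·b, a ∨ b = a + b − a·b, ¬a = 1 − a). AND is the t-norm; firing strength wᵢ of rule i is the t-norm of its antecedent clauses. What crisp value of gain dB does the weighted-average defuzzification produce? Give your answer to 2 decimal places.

42.05

R1 (z=5.0): tight=0.22, loud=0.94; AND[a·b] → w = 0.2068
R2 (z=40.0): nominal=0.93, adequate=0.43; AND[a·b] → w = 0.3999
R3 (z=53.7): tight=0.22, ¬loud=1−0.94=0.06; AND[a·b] → w = 0.0132
R4 (z=57.6): ¬adequate=1−0.43=0.57, loud=0.94; AND[a·b] → w = 0.5358
Weighted average = (0.2068·5.0 + 0.3999·40.0 + 0.0132·53.7 + 0.5358·57.6) / (0.2068 + 0.3999 + 0.0132 + 0.5358)
  = 48.6009 / 1.1557 = 42.05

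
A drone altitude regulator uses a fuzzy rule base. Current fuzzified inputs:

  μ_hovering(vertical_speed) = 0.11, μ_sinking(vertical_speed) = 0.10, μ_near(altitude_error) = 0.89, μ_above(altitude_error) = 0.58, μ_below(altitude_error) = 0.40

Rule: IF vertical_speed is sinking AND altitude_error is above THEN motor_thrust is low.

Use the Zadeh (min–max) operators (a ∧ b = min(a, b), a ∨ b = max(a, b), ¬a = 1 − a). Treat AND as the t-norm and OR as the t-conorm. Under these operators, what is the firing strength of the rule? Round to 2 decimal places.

firing strength: sinking=0.10, above=0.58; AND[min(a, b)] → w = 0.10

0.10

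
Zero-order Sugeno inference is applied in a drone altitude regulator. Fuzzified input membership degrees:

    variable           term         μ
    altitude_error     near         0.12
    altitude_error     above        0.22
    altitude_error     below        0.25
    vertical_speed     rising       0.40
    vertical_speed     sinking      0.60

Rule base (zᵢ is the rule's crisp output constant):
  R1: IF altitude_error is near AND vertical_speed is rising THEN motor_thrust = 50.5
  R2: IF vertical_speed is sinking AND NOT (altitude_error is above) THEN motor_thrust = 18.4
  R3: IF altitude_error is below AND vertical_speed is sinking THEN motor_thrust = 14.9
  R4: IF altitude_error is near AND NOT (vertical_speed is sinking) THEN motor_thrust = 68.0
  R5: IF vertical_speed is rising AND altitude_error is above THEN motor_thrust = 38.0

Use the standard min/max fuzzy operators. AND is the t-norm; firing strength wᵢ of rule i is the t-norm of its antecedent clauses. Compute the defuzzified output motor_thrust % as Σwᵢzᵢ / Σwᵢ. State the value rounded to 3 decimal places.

R1 (z=50.5): near=0.12, rising=0.40; AND[min(a, b)] → w = 0.12
R2 (z=18.4): sinking=0.60, ¬above=1−0.22=0.78; AND[min(a, b)] → w = 0.60
R3 (z=14.9): below=0.25, sinking=0.60; AND[min(a, b)] → w = 0.25
R4 (z=68.0): near=0.12, ¬sinking=1−0.60=0.40; AND[min(a, b)] → w = 0.12
R5 (z=38.0): rising=0.40, above=0.22; AND[min(a, b)] → w = 0.22
Weighted average = (0.12·50.5 + 0.60·18.4 + 0.25·14.9 + 0.12·68.0 + 0.22·38.0) / (0.12 + 0.60 + 0.25 + 0.12 + 0.22)
  = 37.3450 / 1.3100 = 28.508

28.508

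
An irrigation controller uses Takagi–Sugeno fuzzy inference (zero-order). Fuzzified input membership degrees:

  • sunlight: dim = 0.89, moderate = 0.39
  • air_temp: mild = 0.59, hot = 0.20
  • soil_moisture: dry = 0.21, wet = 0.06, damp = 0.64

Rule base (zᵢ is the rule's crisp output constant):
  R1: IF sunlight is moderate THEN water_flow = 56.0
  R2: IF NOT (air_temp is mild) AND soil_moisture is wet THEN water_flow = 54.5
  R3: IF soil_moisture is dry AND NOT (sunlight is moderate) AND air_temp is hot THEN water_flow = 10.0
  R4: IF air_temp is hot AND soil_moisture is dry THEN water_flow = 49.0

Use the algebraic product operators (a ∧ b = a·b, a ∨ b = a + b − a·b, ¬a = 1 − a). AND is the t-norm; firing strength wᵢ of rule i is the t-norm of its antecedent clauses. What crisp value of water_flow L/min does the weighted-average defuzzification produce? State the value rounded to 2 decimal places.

52.87

R1 (z=56.0): moderate=0.39 → w = 0.3900
R2 (z=54.5): ¬mild=1−0.59=0.41, wet=0.06; AND[a·b] → w = 0.0246
R3 (z=10.0): dry=0.21, ¬moderate=1−0.39=0.61, hot=0.20; AND[a·b] → w = 0.0256
R4 (z=49.0): hot=0.20, dry=0.21; AND[a·b] → w = 0.0420
Weighted average = (0.3900·56.0 + 0.0246·54.5 + 0.0256·10.0 + 0.0420·49.0) / (0.3900 + 0.0246 + 0.0256 + 0.0420)
  = 25.4949 / 0.4822 = 52.87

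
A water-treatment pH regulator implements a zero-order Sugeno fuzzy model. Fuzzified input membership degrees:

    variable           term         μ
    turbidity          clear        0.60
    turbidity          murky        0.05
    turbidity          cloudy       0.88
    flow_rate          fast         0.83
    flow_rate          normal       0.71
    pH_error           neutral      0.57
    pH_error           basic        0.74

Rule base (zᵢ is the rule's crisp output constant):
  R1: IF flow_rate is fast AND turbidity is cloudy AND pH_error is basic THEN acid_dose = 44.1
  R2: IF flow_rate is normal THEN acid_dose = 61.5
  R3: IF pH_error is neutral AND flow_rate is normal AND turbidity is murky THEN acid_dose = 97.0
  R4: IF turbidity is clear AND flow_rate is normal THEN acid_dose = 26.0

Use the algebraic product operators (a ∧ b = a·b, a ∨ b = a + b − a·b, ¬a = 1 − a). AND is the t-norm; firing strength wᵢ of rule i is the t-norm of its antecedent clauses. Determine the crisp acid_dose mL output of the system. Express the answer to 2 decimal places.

47.47

R1 (z=44.1): fast=0.83, cloudy=0.88, basic=0.74; AND[a·b] → w = 0.5405
R2 (z=61.5): normal=0.71 → w = 0.7100
R3 (z=97.0): neutral=0.57, normal=0.71, murky=0.05; AND[a·b] → w = 0.0202
R4 (z=26.0): clear=0.60, normal=0.71; AND[a·b] → w = 0.4260
Weighted average = (0.5405·44.1 + 0.7100·61.5 + 0.0202·97.0 + 0.4260·26.0) / (0.5405 + 0.7100 + 0.0202 + 0.4260)
  = 80.5397 / 1.6967 = 47.47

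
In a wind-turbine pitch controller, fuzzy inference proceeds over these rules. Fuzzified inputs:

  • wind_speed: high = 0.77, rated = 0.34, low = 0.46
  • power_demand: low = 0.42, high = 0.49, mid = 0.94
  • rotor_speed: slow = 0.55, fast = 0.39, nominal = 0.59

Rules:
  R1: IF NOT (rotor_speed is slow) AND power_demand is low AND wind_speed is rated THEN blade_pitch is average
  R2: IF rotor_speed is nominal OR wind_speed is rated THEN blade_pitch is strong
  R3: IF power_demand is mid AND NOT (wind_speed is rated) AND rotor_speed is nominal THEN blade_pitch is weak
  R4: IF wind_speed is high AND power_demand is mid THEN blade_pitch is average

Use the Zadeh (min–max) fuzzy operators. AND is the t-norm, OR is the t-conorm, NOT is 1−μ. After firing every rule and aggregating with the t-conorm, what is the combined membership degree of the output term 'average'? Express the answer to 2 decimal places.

0.77

R1: ¬slow=1−0.55=0.45, low=0.42, rated=0.34; AND[min(a, b)] → w = 0.34
R2: nominal=0.59, rated=0.34; OR[max(a, b)] → w = 0.59
R3: mid=0.94, ¬rated=1−0.34=0.66, nominal=0.59; AND[min(a, b)] → w = 0.59
R4: high=0.77, mid=0.94; AND[min(a, b)] → w = 0.77
Rules with consequent 'average': {R1, R4} → strengths 0.34, 0.77
Aggregate via t-conorm [max(a, b)]: 0.77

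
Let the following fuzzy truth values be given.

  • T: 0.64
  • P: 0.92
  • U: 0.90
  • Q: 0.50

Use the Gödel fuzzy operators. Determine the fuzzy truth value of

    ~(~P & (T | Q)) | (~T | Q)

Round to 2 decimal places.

0.92

~P = 1 − 0.92 = 0.08
T | Q = max(a, b) on (0.64, 0.50) = 0.64
~P & (T | Q) = min(a, b) on (0.08, 0.64) = 0.08
~(~P & (T | Q)) = 1 − 0.08 = 0.92
~T = 1 − 0.64 = 0.36
~T | Q = max(a, b) on (0.36, 0.50) = 0.50
~(~P & (T | Q)) | (~T | Q) = max(a, b) on (0.92, 0.50) = 0.92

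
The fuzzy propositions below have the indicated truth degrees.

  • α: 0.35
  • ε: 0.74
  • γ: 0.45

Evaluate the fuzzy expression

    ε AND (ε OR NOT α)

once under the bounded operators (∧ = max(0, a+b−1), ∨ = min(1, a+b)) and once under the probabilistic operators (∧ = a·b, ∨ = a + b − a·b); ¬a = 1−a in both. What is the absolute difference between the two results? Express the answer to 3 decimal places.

Under bounded:
  NOT α = 1 − 0.35 = 0.65
  ε OR NOT α = min(1, a+b) on (0.74, 0.65) = 1.00
  ε AND (ε OR NOT α) = max(0, a+b−1) on (0.74, 1.00) = 0.74
  → value = 0.7400
Under probabilistic:
  NOT α = 1 − 0.3500 = 0.6500
  ε OR NOT α = a + b − a·b on (0.7400, 0.6500) = 0.9090
  ε AND (ε OR NOT α) = a·b on (0.7400, 0.9090) = 0.6727
  → value = 0.6727
|0.7400 − 0.6727| = 0.067

0.067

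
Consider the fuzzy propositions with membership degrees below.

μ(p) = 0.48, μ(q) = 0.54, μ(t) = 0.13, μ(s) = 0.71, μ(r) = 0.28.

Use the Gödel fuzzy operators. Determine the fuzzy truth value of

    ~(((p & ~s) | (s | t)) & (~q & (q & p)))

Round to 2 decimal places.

~s = 1 − 0.71 = 0.29
p & ~s = min(a, b) on (0.48, 0.29) = 0.29
s | t = max(a, b) on (0.71, 0.13) = 0.71
(p & ~s) | (s | t) = max(a, b) on (0.29, 0.71) = 0.71
~q = 1 − 0.54 = 0.46
q & p = min(a, b) on (0.54, 0.48) = 0.48
~q & (q & p) = min(a, b) on (0.46, 0.48) = 0.46
((p & ~s) | (s | t)) & (~q & (q & p)) = min(a, b) on (0.71, 0.46) = 0.46
~(((p & ~s) | (s | t)) & (~q & (q & p))) = 1 − 0.46 = 0.54

0.54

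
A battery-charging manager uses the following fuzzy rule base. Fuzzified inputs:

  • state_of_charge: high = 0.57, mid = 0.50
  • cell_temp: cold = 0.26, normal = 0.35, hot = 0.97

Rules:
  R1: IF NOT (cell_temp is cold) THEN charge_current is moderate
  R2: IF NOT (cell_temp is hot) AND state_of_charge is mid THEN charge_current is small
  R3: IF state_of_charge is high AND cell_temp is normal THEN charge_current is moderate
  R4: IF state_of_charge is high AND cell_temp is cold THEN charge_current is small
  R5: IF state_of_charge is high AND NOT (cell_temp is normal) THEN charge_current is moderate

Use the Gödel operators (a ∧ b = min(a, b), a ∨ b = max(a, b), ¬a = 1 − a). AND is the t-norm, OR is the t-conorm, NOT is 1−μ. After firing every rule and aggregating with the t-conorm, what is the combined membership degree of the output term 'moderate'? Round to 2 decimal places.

R1: ¬cold=1−0.26=0.74 → w = 0.74
R2: ¬hot=1−0.97=0.03, mid=0.50; AND[min(a, b)] → w = 0.03
R3: high=0.57, normal=0.35; AND[min(a, b)] → w = 0.35
R4: high=0.57, cold=0.26; AND[min(a, b)] → w = 0.26
R5: high=0.57, ¬normal=1−0.35=0.65; AND[min(a, b)] → w = 0.57
Rules with consequent 'moderate': {R1, R3, R5} → strengths 0.74, 0.35, 0.57
Aggregate via t-conorm [max(a, b)]: 0.74

0.74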